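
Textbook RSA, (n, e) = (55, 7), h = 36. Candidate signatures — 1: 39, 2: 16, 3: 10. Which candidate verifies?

Candidate 1: Squares mod 55: 39^1≡39, 39^2≡36, 39^4≡31; 7 = 4 + 2 + 1, so 39^7 ≡ 31·36·39 ≡ 19 (mod 55)
Candidate 2: Squares mod 55: 16^1≡16, 16^2≡36, 16^4≡31; 7 = 4 + 2 + 1, so 16^7 ≡ 31·36·16 ≡ 36 (mod 55)
  → matches h = 36
Candidate 3: Squares mod 55: 10^1≡10, 10^2≡45, 10^4≡45; 7 = 4 + 2 + 1, so 10^7 ≡ 45·45·10 ≡ 10 (mod 55)

2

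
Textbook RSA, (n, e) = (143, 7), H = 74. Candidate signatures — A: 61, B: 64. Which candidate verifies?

A

Candidate A: 61^2 = 3721 ≡ 3; 61^4 ≡ 3^2 = 9; 7 = 4 + 2 + 1, so 61^7 ≡ 9·3·61 ≡ 74 (mod 143)
  → matches H = 74
Candidate B: 64^2 = 4096 ≡ 92; 64^4 ≡ 92^2 = 8464 ≡ 27; 7 = 4 + 2 + 1, so 64^7 ≡ 27·92·64 ≡ 103 (mod 143)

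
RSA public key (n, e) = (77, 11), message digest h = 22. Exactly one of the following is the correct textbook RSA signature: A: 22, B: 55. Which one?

A

Candidate A: 22^2 = 484 ≡ 22; 22^4 ≡ 22^2 = 484 ≡ 22; 22^8 ≡ 22^2 = 484 ≡ 22; 11 = 8 + 2 + 1, so 22^11 ≡ 22·22·22 ≡ 22 (mod 77)
  → matches h = 22
Candidate B: 55^2 = 3025 ≡ 22; 55^4 ≡ 22^2 = 484 ≡ 22; 55^8 ≡ 22^2 = 484 ≡ 22; 11 = 8 + 2 + 1, so 55^11 ≡ 22·22·55 ≡ 55 (mod 77)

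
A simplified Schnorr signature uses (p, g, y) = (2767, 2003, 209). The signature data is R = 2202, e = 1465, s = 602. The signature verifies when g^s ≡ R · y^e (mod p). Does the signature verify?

g^s mod p:
2003^602 mod 2767 = 2739
R · y^e mod p:
209^1465 mod 2767 = 93
2202·93 = 204786 ≡ 28 (mod 2767)
2739 ≠ 28; the check fails.

does not verify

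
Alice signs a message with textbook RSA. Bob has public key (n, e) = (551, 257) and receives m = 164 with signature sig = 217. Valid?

sig^2 ≡ 217^2 = 47089 ≡ 254
sig^4 ≡ 254^2 = 64516 ≡ 49
sig^8 ≡ 49^2 = 2401 ≡ 197
sig^16 ≡ 197^2 = 38809 ≡ 239
sig^32 ≡ 239^2 = 57121 ≡ 368
sig^64 ≡ 368^2 = 135424 ≡ 429
sig^128 ≡ 429^2 = 184041 ≡ 7
sig^256 ≡ 7^2 = 49
257 = 256 + 1, so sig^257 ≡ 49·217 ≡ 164 (mod 551)
sig^257 mod 551 = 164 matches m.

yes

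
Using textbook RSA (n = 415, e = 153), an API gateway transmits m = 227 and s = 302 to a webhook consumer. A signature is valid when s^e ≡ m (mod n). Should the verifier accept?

s^2 ≡ 302^2 = 91204 ≡ 319
s^4 ≡ 319^2 = 101761 ≡ 86
s^8 ≡ 86^2 = 7396 ≡ 341
s^16 ≡ 341^2 = 116281 ≡ 81
s^32 ≡ 81^2 = 6561 ≡ 336
s^64 ≡ 336^2 = 112896 ≡ 16
s^128 ≡ 16^2 = 256
153 = 128 + 16 + 8 + 1, so s^153 ≡ 256·81·341·302 ≡ 377 (mod 415)
377 ≠ 227, so verification fails.

reject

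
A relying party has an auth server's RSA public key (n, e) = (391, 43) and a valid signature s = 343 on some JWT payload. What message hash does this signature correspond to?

126

Squares mod 391: s^1≡343, s^2≡349, s^4≡200, s^8≡118, s^16≡239, s^32≡35
43 = 32 + 8 + 2 + 1, so s^43 ≡ 35·118·349·343 ≡ 126 (mod 391)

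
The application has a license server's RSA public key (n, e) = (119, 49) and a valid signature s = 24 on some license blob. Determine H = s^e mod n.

s^2 ≡ 24^2 = 576 ≡ 100
s^4 ≡ 100^2 = 10000 ≡ 4
s^8 ≡ 4^2 = 16
s^16 ≡ 16^2 = 256 ≡ 18
s^32 ≡ 18^2 = 324 ≡ 86
49 = 32 + 16 + 1, so s^49 ≡ 86·18·24 ≡ 24 (mod 119)

24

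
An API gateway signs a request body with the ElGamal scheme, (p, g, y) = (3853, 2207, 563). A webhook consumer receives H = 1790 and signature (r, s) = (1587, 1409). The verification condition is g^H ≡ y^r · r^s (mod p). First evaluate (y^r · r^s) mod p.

Squares mod 3853: 563^1≡563, 563^2≡1023, 563^4≡2366, 563^8≡3400, 563^16≡1000, 563^32≡2073, 563^64≡1234, 563^128≡821, 563^256≡3619, 563^512≡814, 563^1024≡3733
1587 = 1024 + 512 + 32 + 16 + 2 + 1, so 563^1587 ≡ 3733·814·2073·1000·1023·563 ≡ 676 (mod 3853)
Squares mod 3853: 1587^1≡1587, 1587^2≡2560, 1587^4≡3500, 1587^8≡1313, 1587^16≡1678, 1587^32≡2994, 1587^64≡1958, 1587^128≡29, 1587^256≡841, 1587^512≡2182, 1587^1024≡2669
1409 = 1024 + 256 + 128 + 1, so 1587^1409 ≡ 2669·841·29·1587 ≡ 1234 (mod 3853)
y^r · r^s ≡ 676·1234 = 834184 ≡ 1936 (mod 3853)

1936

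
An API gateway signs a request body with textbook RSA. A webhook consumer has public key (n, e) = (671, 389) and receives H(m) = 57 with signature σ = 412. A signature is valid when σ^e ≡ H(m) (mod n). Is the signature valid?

invalid

σ^389 mod 671 = 614
614 ≠ 57, so verification fails.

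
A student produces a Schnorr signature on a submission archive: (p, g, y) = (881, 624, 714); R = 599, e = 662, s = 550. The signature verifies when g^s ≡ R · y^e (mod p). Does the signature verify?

does not verify

g^s mod p:
624^2 = 389376 ≡ 855
624^4 ≡ 855^2 = 731025 ≡ 676
624^8 ≡ 676^2 = 456976 ≡ 618
624^16 ≡ 618^2 = 381924 ≡ 451
624^32 ≡ 451^2 = 203401 ≡ 771
624^64 ≡ 771^2 = 594441 ≡ 647
624^128 ≡ 647^2 = 418609 ≡ 134
624^256 ≡ 134^2 = 17956 ≡ 336
624^512 ≡ 336^2 = 112896 ≡ 128
550 = 512 + 32 + 4 + 2, so 624^550 ≡ 128·771·676·855 ≡ 704 (mod 881)
R · y^e mod p:
714^2 = 509796 ≡ 578
714^4 ≡ 578^2 = 334084 ≡ 185
714^8 ≡ 185^2 = 34225 ≡ 747
714^16 ≡ 747^2 = 558009 ≡ 336
714^32 ≡ 336^2 = 112896 ≡ 128
714^64 ≡ 128^2 = 16384 ≡ 526
714^128 ≡ 526^2 = 276676 ≡ 42
714^256 ≡ 42^2 = 1764 ≡ 2
714^512 ≡ 2^2 = 4
662 = 512 + 128 + 16 + 4 + 2, so 714^662 ≡ 4·42·336·185·578 ≡ 793 (mod 881)
599·793 = 475007 ≡ 148 (mod 881)
704 ≠ 148; the check fails.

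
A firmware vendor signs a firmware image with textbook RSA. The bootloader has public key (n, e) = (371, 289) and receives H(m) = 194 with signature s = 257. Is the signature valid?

valid

s^289 mod 371 = 194
194 = H(m), so the signature checks out.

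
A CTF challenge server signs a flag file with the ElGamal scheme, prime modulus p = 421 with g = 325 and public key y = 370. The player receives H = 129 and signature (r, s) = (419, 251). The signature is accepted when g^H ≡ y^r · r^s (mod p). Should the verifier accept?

Left side g^H mod p:
Squares mod 421: 325^1≡325, 325^2≡375, 325^4≡11, 325^8≡121, 325^16≡327, 325^32≡416, 325^64≡25, 325^128≡204
129 = 128 + 1, so 325^129 ≡ 204·325 ≡ 203 (mod 421)
Right side y^r · r^s mod p:
Squares mod 421: 370^1≡370, 370^2≡75, 370^4≡152, 370^8≡370, 370^16≡75, 370^32≡152, 370^64≡370, 370^128≡75, 370^256≡152
419 = 256 + 128 + 32 + 2 + 1, so 370^419 ≡ 152·75·152·75·370 ≡ 33 (mod 421)
Squares mod 421: 419^1≡419, 419^2≡4, 419^4≡16, 419^8≡256, 419^16≡281, 419^32≡234, 419^64≡26, 419^128≡255
251 = 128 + 64 + 32 + 16 + 8 + 2 + 1, so 419^251 ≡ 255·26·234·281·256·4·419 ≡ 244 (mod 421)
33·244 = 8052 ≡ 53 (mod 421)
203 ≠ 53, so verification fails.

reject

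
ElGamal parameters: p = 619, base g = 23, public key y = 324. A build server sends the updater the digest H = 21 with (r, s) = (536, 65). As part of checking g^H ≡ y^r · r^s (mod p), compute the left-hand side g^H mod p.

185

Squares mod 619: 23^1≡23, 23^2≡529, 23^4≡53, 23^8≡333, 23^16≡88
21 = 16 + 4 + 1, so 23^21 ≡ 88·53·23 ≡ 185 (mod 619)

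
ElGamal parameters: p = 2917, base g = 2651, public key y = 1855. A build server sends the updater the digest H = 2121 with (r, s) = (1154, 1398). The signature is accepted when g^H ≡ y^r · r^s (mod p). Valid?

Left side g^H mod p:
2651^2 = 7027801 ≡ 748
2651^4 ≡ 748^2 = 559504 ≡ 2357
2651^8 ≡ 2357^2 = 5555449 ≡ 1481
2651^16 ≡ 1481^2 = 2193361 ≡ 2694
2651^32 ≡ 2694^2 = 7257636 ≡ 140
2651^64 ≡ 140^2 = 19600 ≡ 2098
2651^128 ≡ 2098^2 = 4401604 ≡ 2768
2651^256 ≡ 2768^2 = 7661824 ≡ 1782
2651^512 ≡ 1782^2 = 3175524 ≡ 1828
2651^1024 ≡ 1828^2 = 3341584 ≡ 1619
2651^2048 ≡ 1619^2 = 2621161 ≡ 1695
2121 = 2048 + 64 + 8 + 1, so 2651^2121 ≡ 1695·2098·1481·2651 ≡ 418 (mod 2917)
Right side y^r · r^s mod p:
1855^2 = 3441025 ≡ 1882
1855^4 ≡ 1882^2 = 3541924 ≡ 686
1855^8 ≡ 686^2 = 470596 ≡ 959
1855^16 ≡ 959^2 = 919681 ≡ 826
1855^32 ≡ 826^2 = 682276 ≡ 2615
1855^64 ≡ 2615^2 = 6838225 ≡ 777
1855^128 ≡ 777^2 = 603729 ≡ 2827
1855^256 ≡ 2827^2 = 7991929 ≡ 2266
1855^512 ≡ 2266^2 = 5134756 ≡ 836
1855^1024 ≡ 836^2 = 698896 ≡ 1733
1154 = 1024 + 128 + 2, so 1855^1154 ≡ 1733·2827·1882 ≡ 2170 (mod 2917)
1154^2 = 1331716 ≡ 1564
1154^4 ≡ 1564^2 = 2446096 ≡ 1650
1154^8 ≡ 1650^2 = 2722500 ≡ 939
1154^16 ≡ 939^2 = 881721 ≡ 787
1154^32 ≡ 787^2 = 619369 ≡ 965
1154^64 ≡ 965^2 = 931225 ≡ 702
1154^128 ≡ 702^2 = 492804 ≡ 2748
1154^256 ≡ 2748^2 = 7551504 ≡ 2308
1154^512 ≡ 2308^2 = 5326864 ≡ 422
1154^1024 ≡ 422^2 = 178084 ≡ 147
1398 = 1024 + 256 + 64 + 32 + 16 + 4 + 2, so 1154^1398 ≡ 147·2308·702·965·787·1650·1564 ≡ 1693 (mod 2917)
2170·1693 = 3673810 ≡ 1307 (mod 2917)
418 ≠ 1307, so verification fails.

no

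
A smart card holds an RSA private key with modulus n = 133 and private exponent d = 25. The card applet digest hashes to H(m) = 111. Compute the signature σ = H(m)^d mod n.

(H(m))^2 ≡ 111^2 = 12321 ≡ 85
(H(m))^4 ≡ 85^2 = 7225 ≡ 43
(H(m))^8 ≡ 43^2 = 1849 ≡ 120
(H(m))^16 ≡ 120^2 = 14400 ≡ 36
25 = 16 + 8 + 1, so (H(m))^25 ≡ 36·120·111 ≡ 55 (mod 133)

55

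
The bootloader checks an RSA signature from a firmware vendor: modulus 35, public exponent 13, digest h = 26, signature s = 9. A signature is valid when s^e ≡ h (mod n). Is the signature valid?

Squares mod 35: s^1≡9, s^2≡11, s^4≡16, s^8≡11
13 = 8 + 4 + 1, so s^13 ≡ 11·16·9 ≡ 9 (mod 35)
s^13 mod 35 = 9, but h = 26.

invalid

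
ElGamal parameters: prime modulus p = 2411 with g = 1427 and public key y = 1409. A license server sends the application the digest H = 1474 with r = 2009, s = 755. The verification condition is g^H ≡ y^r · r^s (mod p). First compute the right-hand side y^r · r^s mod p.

784

1409^2009 mod 2411 = 2213
2009^755 mod 2411 = 751
y^r · r^s ≡ 2213·751 = 1661963 ≡ 784 (mod 2411)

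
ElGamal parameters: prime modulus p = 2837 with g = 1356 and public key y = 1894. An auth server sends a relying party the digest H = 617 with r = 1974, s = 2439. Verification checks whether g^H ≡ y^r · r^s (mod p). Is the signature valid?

Left side g^H mod p:
1356^2 = 1838736 ≡ 360
1356^4 ≡ 360^2 = 129600 ≡ 1935
1356^8 ≡ 1935^2 = 3744225 ≡ 2222
1356^16 ≡ 2222^2 = 4937284 ≡ 904
1356^32 ≡ 904^2 = 817216 ≡ 160
1356^64 ≡ 160^2 = 25600 ≡ 67
1356^128 ≡ 67^2 = 4489 ≡ 1652
1356^256 ≡ 1652^2 = 2729104 ≡ 2747
1356^512 ≡ 2747^2 = 7546009 ≡ 2426
617 = 512 + 64 + 32 + 8 + 1, so 1356^617 ≡ 2426·67·160·2222·1356 ≡ 369 (mod 2837)
Right side y^r · r^s mod p:
1894^2 = 3587236 ≡ 1268
1894^4 ≡ 1268^2 = 1607824 ≡ 2082
1894^8 ≡ 2082^2 = 4334724 ≡ 2625
1894^16 ≡ 2625^2 = 6890625 ≡ 2389
1894^32 ≡ 2389^2 = 5707321 ≡ 2114
1894^64 ≡ 2114^2 = 4468996 ≡ 721
1894^128 ≡ 721^2 = 519841 ≡ 670
1894^256 ≡ 670^2 = 448900 ≡ 654
1894^512 ≡ 654^2 = 427716 ≡ 2166
1894^1024 ≡ 2166^2 = 4691556 ≡ 1995
1974 = 1024 + 512 + 256 + 128 + 32 + 16 + 4 + 2, so 1894^1974 ≡ 1995·2166·654·670·2114·2389·2082·1268 ≡ 1454 (mod 2837)
1974^2 = 3896676 ≡ 1475
1974^4 ≡ 1475^2 = 2175625 ≡ 2483
1974^8 ≡ 2483^2 = 6165289 ≡ 488
1974^16 ≡ 488^2 = 238144 ≡ 2673
1974^32 ≡ 2673^2 = 7144929 ≡ 1363
1974^64 ≡ 1363^2 = 1857769 ≡ 2371
1974^128 ≡ 2371^2 = 5621641 ≡ 1544
1974^256 ≡ 1544^2 = 2383936 ≡ 856
1974^512 ≡ 856^2 = 732736 ≡ 790
1974^1024 ≡ 790^2 = 624100 ≡ 2797
1974^2048 ≡ 2797^2 = 7823209 ≡ 1600
2439 = 2048 + 256 + 128 + 4 + 2 + 1, so 1974^2439 ≡ 1600·856·1544·2483·1475·1974 ≡ 1329 (mod 2837)
1454·1329 = 1932366 ≡ 369 (mod 2837)
369 ≡ 369 (mod 2837), so the signature is genuine.

valid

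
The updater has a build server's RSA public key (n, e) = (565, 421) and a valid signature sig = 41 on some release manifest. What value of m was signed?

411

sig^2 ≡ 41^2 = 1681 ≡ 551
sig^4 ≡ 551^2 = 303601 ≡ 196
sig^8 ≡ 196^2 = 38416 ≡ 561
sig^16 ≡ 561^2 = 314721 ≡ 16
sig^32 ≡ 16^2 = 256
sig^64 ≡ 256^2 = 65536 ≡ 561
sig^128 ≡ 561^2 = 314721 ≡ 16
sig^256 ≡ 16^2 = 256
421 = 256 + 128 + 32 + 4 + 1, so sig^421 ≡ 256·16·256·196·41 ≡ 411 (mod 565)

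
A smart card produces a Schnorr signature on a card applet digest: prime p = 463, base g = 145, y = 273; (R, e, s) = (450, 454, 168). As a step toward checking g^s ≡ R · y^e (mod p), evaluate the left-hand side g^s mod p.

145^2 = 21025 ≡ 190
145^4 ≡ 190^2 = 36100 ≡ 449
145^8 ≡ 449^2 = 201601 ≡ 196
145^16 ≡ 196^2 = 38416 ≡ 450
145^32 ≡ 450^2 = 202500 ≡ 169
145^64 ≡ 169^2 = 28561 ≡ 318
145^128 ≡ 318^2 = 101124 ≡ 190
168 = 128 + 32 + 8, so 145^168 ≡ 190·169·196 ≡ 1 (mod 463)

1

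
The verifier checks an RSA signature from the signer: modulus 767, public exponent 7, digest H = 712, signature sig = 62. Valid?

yes

sig^2 ≡ 62^2 = 3844 ≡ 9
sig^4 ≡ 9^2 = 81
7 = 4 + 2 + 1, so sig^7 ≡ 81·9·62 ≡ 712 (mod 767)
sig^7 mod 767 = 712 matches H.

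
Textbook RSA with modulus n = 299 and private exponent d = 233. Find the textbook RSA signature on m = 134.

Squares mod 299: m^1≡134, m^2≡16, m^4≡256, m^8≡55, m^16≡35, m^32≡29, m^64≡243, m^128≡146
233 = 128 + 64 + 32 + 8 + 1, so m^233 ≡ 146·243·29·55·134 ≡ 283 (mod 299)

283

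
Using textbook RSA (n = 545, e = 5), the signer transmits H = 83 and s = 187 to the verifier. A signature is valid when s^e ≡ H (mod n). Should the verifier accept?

s^5 mod 545 = 462
s^5 mod 545 = 462, but H = 83.

reject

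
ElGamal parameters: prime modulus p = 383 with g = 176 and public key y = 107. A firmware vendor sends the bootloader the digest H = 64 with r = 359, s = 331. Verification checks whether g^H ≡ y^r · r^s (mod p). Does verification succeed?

Left side g^H mod p:
Squares mod 383: 176^1≡176, 176^2≡336, 176^4≡294, 176^8≡261, 176^16≡330, 176^32≡128, 176^64≡298
176^64 ≡ 298 (mod 383)
Right side y^r · r^s mod p:
Squares mod 383: 107^1≡107, 107^2≡342, 107^4≡149, 107^8≡370, 107^16≡169, 107^32≡219, 107^64≡86, 107^128≡119, 107^256≡373
359 = 256 + 64 + 32 + 4 + 2 + 1, so 107^359 ≡ 373·86·219·149·342·107 ≡ 221 (mod 383)
Squares mod 383: 359^1≡359, 359^2≡193, 359^4≡98, 359^8≡29, 359^16≡75, 359^32≡263, 359^64≡229, 359^128≡353, 359^256≡134
331 = 256 + 64 + 8 + 2 + 1, so 359^331 ≡ 134·229·29·193·359 ≡ 234 (mod 383)
221·234 = 51714 ≡ 9 (mod 383)
298 ≠ 9, so verification fails.

fails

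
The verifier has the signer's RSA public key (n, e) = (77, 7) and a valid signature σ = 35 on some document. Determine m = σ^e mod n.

σ^2 ≡ 35^2 = 1225 ≡ 70
σ^4 ≡ 70^2 = 4900 ≡ 49
7 = 4 + 2 + 1, so σ^7 ≡ 49·70·35 ≡ 7 (mod 77)

7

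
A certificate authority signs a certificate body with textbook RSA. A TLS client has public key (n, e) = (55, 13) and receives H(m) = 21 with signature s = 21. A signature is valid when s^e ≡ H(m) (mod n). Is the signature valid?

s^2 ≡ 21^2 = 441 ≡ 1
s^4 ≡ 1^2 = 1
s^8 ≡ 1^2 = 1
13 = 8 + 4 + 1, so s^13 ≡ 1·1·21 ≡ 21 (mod 55)
Since 21 equals the digest 21, verification succeeds.

valid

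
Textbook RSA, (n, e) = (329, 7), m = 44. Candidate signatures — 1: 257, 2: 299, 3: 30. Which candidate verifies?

3

Candidate 1: 257^7 mod 329 = 208
Candidate 2: 299^7 mod 329 = 285
Candidate 3: 30^7 mod 329 = 44
  → matches m = 44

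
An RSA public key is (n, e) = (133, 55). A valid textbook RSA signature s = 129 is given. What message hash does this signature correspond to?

129

Squares mod 133: s^1≡129, s^2≡16, s^4≡123, s^8≡100, s^16≡25, s^32≡93
55 = 32 + 16 + 4 + 2 + 1, so s^55 ≡ 93·25·123·16·129 ≡ 129 (mod 133)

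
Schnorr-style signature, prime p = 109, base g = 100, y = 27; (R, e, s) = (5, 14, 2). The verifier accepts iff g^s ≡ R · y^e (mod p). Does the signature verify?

g^s mod p:
100^2 = 10000 ≡ 81
R · y^e mod p:
27^2 = 729 ≡ 75
27^4 ≡ 75^2 = 5625 ≡ 66
27^8 ≡ 66^2 = 4356 ≡ 105
14 = 8 + 4 + 2, so 27^14 ≡ 105·66·75 ≡ 38 (mod 109)
5·38 = 190 ≡ 81 (mod 109)
81 ≡ 81 (mod 109); signature holds.

verifies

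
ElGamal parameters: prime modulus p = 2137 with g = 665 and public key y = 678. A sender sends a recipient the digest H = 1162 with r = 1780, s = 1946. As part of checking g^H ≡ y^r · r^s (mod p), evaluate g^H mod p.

Squares mod 2137: 665^1≡665, 665^2≡2003, 665^4≡860, 665^8≡198, 665^16≡738, 665^32≡1846, 665^64≡1338, 665^128≡1575, 665^256≡1705, 665^512≡705, 665^1024≡1241
1162 = 1024 + 128 + 8 + 2, so 665^1162 ≡ 1241·1575·198·2003 ≡ 252 (mod 2137)

252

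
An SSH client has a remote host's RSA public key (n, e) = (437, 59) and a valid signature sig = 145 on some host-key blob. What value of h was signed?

198

sig^2 ≡ 145^2 = 21025 ≡ 49
sig^4 ≡ 49^2 = 2401 ≡ 216
sig^8 ≡ 216^2 = 46656 ≡ 334
sig^16 ≡ 334^2 = 111556 ≡ 121
sig^32 ≡ 121^2 = 14641 ≡ 220
59 = 32 + 16 + 8 + 2 + 1, so sig^59 ≡ 220·121·334·49·145 ≡ 198 (mod 437)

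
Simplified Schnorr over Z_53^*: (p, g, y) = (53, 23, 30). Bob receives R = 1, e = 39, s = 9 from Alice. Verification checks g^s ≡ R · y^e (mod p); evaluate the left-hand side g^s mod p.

23

Squares mod 53: 23^1≡23, 23^2≡52, 23^4≡1, 23^8≡1
9 = 8 + 1, so 23^9 ≡ 1·23 ≡ 23 (mod 53)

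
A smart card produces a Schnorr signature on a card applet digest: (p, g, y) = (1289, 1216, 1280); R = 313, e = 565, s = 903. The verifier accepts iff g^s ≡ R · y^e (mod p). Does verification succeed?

fails

g^s mod p:
1216^2 = 1478656 ≡ 173
1216^4 ≡ 173^2 = 29929 ≡ 282
1216^8 ≡ 282^2 = 79524 ≡ 895
1216^16 ≡ 895^2 = 801025 ≡ 556
1216^32 ≡ 556^2 = 309136 ≡ 1065
1216^64 ≡ 1065^2 = 1134225 ≡ 1194
1216^128 ≡ 1194^2 = 1425636 ≡ 2
1216^256 ≡ 2^2 = 4
1216^512 ≡ 4^2 = 16
903 = 512 + 256 + 128 + 4 + 2 + 1, so 1216^903 ≡ 16·4·2·282·173·1216 ≡ 1044 (mod 1289)
R · y^e mod p:
1280^2 = 1638400 ≡ 81
1280^4 ≡ 81^2 = 6561 ≡ 116
1280^8 ≡ 116^2 = 13456 ≡ 566
1280^16 ≡ 566^2 = 320356 ≡ 684
1280^32 ≡ 684^2 = 467856 ≡ 1238
1280^64 ≡ 1238^2 = 1532644 ≡ 23
1280^128 ≡ 23^2 = 529
1280^256 ≡ 529^2 = 279841 ≡ 128
1280^512 ≡ 128^2 = 16384 ≡ 916
565 = 512 + 32 + 16 + 4 + 1, so 1280^565 ≡ 916·1238·684·116·1280 ≡ 747 (mod 1289)
313·747 = 233811 ≡ 502 (mod 1289)
1044 ≠ 502; the check fails.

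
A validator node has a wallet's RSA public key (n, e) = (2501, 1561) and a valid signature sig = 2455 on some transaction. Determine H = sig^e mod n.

2455

Squares mod 2501: sig^1≡2455, sig^2≡2116, sig^4≡666, sig^8≡879, sig^16≡2333, sig^32≡713, sig^64≡666, sig^128≡879, sig^256≡2333, sig^512≡713, sig^1024≡666
1561 = 1024 + 512 + 16 + 8 + 1, so sig^1561 ≡ 666·713·2333·879·2455 ≡ 2455 (mod 2501)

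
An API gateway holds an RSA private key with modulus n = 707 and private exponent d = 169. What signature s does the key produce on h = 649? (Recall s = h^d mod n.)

h^169 mod 707 = 278

278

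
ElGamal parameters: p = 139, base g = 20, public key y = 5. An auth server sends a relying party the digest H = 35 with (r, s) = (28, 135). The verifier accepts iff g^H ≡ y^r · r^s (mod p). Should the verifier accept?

Left side g^H mod p:
20^2 = 400 ≡ 122
20^4 ≡ 122^2 = 14884 ≡ 11
20^8 ≡ 11^2 = 121
20^16 ≡ 121^2 = 14641 ≡ 46
20^32 ≡ 46^2 = 2116 ≡ 31
35 = 32 + 2 + 1, so 20^35 ≡ 31·122·20 ≡ 24 (mod 139)
Right side y^r · r^s mod p:
5^2 = 25
5^4 ≡ 25^2 = 625 ≡ 69
5^8 ≡ 69^2 = 4761 ≡ 35
5^16 ≡ 35^2 = 1225 ≡ 113
28 = 16 + 8 + 4, so 5^28 ≡ 113·35·69 ≡ 38 (mod 139)
28^2 = 784 ≡ 89
28^4 ≡ 89^2 = 7921 ≡ 137
28^8 ≡ 137^2 = 18769 ≡ 4
28^16 ≡ 4^2 = 16
28^32 ≡ 16^2 = 256 ≡ 117
28^64 ≡ 117^2 = 13689 ≡ 67
28^128 ≡ 67^2 = 4489 ≡ 41
135 = 128 + 4 + 2 + 1, so 28^135 ≡ 41·137·89·28 ≡ 125 (mod 139)
38·125 = 4750 ≡ 24 (mod 139)
24 ≡ 24 (mod 139), so the signature is genuine.

accept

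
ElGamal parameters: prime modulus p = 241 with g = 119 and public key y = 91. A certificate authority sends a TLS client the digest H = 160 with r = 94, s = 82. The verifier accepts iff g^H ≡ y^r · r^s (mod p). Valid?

Left side g^H mod p:
Squares mod 241: 119^1≡119, 119^2≡183, 119^4≡231, 119^8≡100, 119^16≡119, 119^32≡183, 119^64≡231, 119^128≡100
160 = 128 + 32, so 119^160 ≡ 100·183 ≡ 225 (mod 241)
Right side y^r · r^s mod p:
Squares mod 241: 91^1≡91, 91^2≡87, 91^4≡98, 91^8≡205, 91^16≡91, 91^32≡87, 91^64≡98
94 = 64 + 16 + 8 + 4 + 2, so 91^94 ≡ 98·91·205·98·87 ≡ 98 (mod 241)
Squares mod 241: 94^1≡94, 94^2≡160, 94^4≡54, 94^8≡24, 94^16≡94, 94^32≡160, 94^64≡54
82 = 64 + 16 + 2, so 94^82 ≡ 54·94·160 ≡ 231 (mod 241)
98·231 = 22638 ≡ 225 (mod 241)
225 ≡ 225 (mod 241), so the signature is genuine.

yes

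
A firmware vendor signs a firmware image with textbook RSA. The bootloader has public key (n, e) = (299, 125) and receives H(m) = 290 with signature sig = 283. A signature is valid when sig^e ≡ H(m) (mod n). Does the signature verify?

verifies

Squares mod 299: sig^1≡283, sig^2≡256, sig^4≡55, sig^8≡35, sig^16≡29, sig^32≡243, sig^64≡146
125 = 64 + 32 + 16 + 8 + 4 + 1, so sig^125 ≡ 146·243·29·35·55·283 ≡ 290 (mod 299)
Since 290 equals the digest 290, verification succeeds.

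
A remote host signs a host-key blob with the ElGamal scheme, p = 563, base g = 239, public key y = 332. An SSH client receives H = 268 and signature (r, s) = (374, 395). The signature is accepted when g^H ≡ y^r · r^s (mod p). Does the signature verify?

does not verify

Left side g^H mod p:
239^268 mod 563 = 363
Right side y^r · r^s mod p:
332^374 mod 563 = 144
374^395 mod 563 = 550
144·550 = 79200 ≡ 380 (mod 563)
363 ≠ 380, so verification fails.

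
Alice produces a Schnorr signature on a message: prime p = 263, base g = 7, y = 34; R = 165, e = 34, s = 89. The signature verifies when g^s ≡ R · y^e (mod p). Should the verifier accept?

g^s mod p:
Squares mod 263: 7^1≡7, 7^2≡49, 7^4≡34, 7^8≡104, 7^16≡33, 7^32≡37, 7^64≡54
89 = 64 + 16 + 8 + 1, so 7^89 ≡ 54·33·104·7 ≡ 180 (mod 263)
R · y^e mod p:
Squares mod 263: 34^1≡34, 34^2≡104, 34^4≡33, 34^8≡37, 34^16≡54, 34^32≡23
34 = 32 + 2, so 34^34 ≡ 23·104 ≡ 25 (mod 263)
165·25 = 4125 ≡ 180 (mod 263)
180 ≡ 180 (mod 263); signature holds.

accept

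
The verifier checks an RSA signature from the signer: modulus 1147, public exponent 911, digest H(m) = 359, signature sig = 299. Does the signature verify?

sig^911 mod 1147 = 472
sig^911 mod 1147 = 472, but H(m) = 359.

does not verify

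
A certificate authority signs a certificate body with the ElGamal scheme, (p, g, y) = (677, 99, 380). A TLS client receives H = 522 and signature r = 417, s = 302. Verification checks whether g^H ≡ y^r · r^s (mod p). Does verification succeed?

fails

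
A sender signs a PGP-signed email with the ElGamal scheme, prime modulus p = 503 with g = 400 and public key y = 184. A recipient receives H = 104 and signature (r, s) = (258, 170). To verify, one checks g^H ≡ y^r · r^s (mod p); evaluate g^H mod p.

400^2 = 160000 ≡ 46
400^4 ≡ 46^2 = 2116 ≡ 104
400^8 ≡ 104^2 = 10816 ≡ 253
400^16 ≡ 253^2 = 64009 ≡ 128
400^32 ≡ 128^2 = 16384 ≡ 288
400^64 ≡ 288^2 = 82944 ≡ 452
104 = 64 + 32 + 8, so 400^104 ≡ 452·288·253 ≡ 100 (mod 503)

100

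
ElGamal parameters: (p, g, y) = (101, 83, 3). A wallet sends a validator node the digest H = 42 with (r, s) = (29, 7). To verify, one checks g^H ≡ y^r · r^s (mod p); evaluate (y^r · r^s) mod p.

9

Squares mod 101: 3^1≡3, 3^2≡9, 3^4≡81, 3^8≡97, 3^16≡16
29 = 16 + 8 + 4 + 1, so 3^29 ≡ 16·97·81·3 ≡ 2 (mod 101)
Squares mod 101: 29^1≡29, 29^2≡33, 29^4≡79
7 = 4 + 2 + 1, so 29^7 ≡ 79·33·29 ≡ 55 (mod 101)
y^r · r^s ≡ 2·55 = 110 ≡ 9 (mod 101)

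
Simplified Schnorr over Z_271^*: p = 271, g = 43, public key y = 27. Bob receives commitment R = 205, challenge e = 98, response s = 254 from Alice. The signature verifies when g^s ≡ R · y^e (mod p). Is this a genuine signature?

forged

g^s mod p:
43^254 mod 271 = 16
R · y^e mod p:
27^98 mod 271 = 100
205·100 = 20500 ≡ 175 (mod 271)
16 ≠ 175; the check fails.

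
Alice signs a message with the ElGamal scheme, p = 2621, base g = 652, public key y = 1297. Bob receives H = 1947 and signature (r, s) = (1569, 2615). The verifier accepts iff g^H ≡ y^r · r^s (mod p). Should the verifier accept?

reject

Left side g^H mod p:
Squares mod 2621: 652^1≡652, 652^2≡502, 652^4≡388, 652^8≡1147, 652^16≡2488, 652^32≡1963, 652^64≡499, 652^128≡6, 652^256≡36, 652^512≡1296, 652^1024≡2176
1947 = 1024 + 512 + 256 + 128 + 16 + 8 + 2 + 1, so 652^1947 ≡ 2176·1296·36·6·2488·1147·502·652 ≡ 1200 (mod 2621)
Right side y^r · r^s mod p:
Squares mod 2621: 1297^1≡1297, 1297^2≡2148, 1297^4≡944, 1297^8≡2617, 1297^16≡16, 1297^32≡256, 1297^64≡11, 1297^128≡121, 1297^256≡1536, 1297^512≡396, 1297^1024≡2177
1569 = 1024 + 512 + 32 + 1, so 1297^1569 ≡ 2177·396·256·1297 ≡ 346 (mod 2621)
Squares mod 2621: 1569^1≡1569, 1569^2≡642, 1569^4≡667, 1569^8≡1940, 1569^16≡2465, 1569^32≡747, 1569^64≡2357, 1569^128≡1550, 1569^256≡1664, 1569^512≡1120, 1569^1024≡1562, 1569^2048≡2314
2615 = 2048 + 512 + 32 + 16 + 4 + 2 + 1, so 1569^2615 ≡ 2314·1120·747·2465·667·642·1569 ≡ 1927 (mod 2621)
346·1927 = 666742 ≡ 1008 (mod 2621)
1200 ≠ 1008, so verification fails.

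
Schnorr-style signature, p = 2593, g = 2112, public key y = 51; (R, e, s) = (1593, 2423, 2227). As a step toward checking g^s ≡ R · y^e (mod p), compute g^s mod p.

23

2112^2 = 4460544 ≡ 584
2112^4 ≡ 584^2 = 341056 ≡ 1373
2112^8 ≡ 1373^2 = 1885129 ≡ 18
2112^16 ≡ 18^2 = 324
2112^32 ≡ 324^2 = 104976 ≡ 1256
2112^64 ≡ 1256^2 = 1577536 ≡ 992
2112^128 ≡ 992^2 = 984064 ≡ 1317
2112^256 ≡ 1317^2 = 1734489 ≡ 2365
2112^512 ≡ 2365^2 = 5593225 ≡ 124
2112^1024 ≡ 124^2 = 15376 ≡ 2411
2112^2048 ≡ 2411^2 = 5812921 ≡ 2008
2227 = 2048 + 128 + 32 + 16 + 2 + 1, so 2112^2227 ≡ 2008·1317·1256·324·584·2112 ≡ 23 (mod 2593)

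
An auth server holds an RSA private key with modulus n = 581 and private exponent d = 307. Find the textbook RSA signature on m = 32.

Squares mod 581: m^1≡32, m^2≡443, m^4≡452, m^8≡373, m^16≡270, m^32≡275, m^64≡95, m^128≡310, m^256≡235
307 = 256 + 32 + 16 + 2 + 1, so m^307 ≡ 235·275·270·443·32 ≡ 53 (mod 581)

53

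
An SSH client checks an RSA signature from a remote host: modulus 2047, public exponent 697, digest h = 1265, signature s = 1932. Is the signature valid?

valid

s^2 ≡ 1932^2 = 3732624 ≡ 943
s^4 ≡ 943^2 = 889249 ≡ 851
s^8 ≡ 851^2 = 724201 ≡ 1610
s^16 ≡ 1610^2 = 2592100 ≡ 598
s^32 ≡ 598^2 = 357604 ≡ 1426
s^64 ≡ 1426^2 = 2033476 ≡ 805
s^128 ≡ 805^2 = 648025 ≡ 1173
s^256 ≡ 1173^2 = 1375929 ≡ 345
s^512 ≡ 345^2 = 119025 ≡ 299
697 = 512 + 128 + 32 + 16 + 8 + 1, so s^697 ≡ 299·1173·1426·598·1610·1932 ≡ 1265 (mod 2047)
s^697 mod 2047 = 1265 matches h.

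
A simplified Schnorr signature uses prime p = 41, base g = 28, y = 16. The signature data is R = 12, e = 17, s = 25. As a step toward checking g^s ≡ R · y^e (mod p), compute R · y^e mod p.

38

Squares mod 41: 16^1≡16, 16^2≡10, 16^4≡18, 16^8≡37, 16^16≡16
17 = 16 + 1, so 16^17 ≡ 16·16 ≡ 10 (mod 41)
R · y^e ≡ 12·10 = 120 ≡ 38 (mod 41)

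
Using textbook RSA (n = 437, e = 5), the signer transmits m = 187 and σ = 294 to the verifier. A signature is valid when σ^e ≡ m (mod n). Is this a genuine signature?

genuine

σ^2 ≡ 294^2 = 86436 ≡ 347
σ^4 ≡ 347^2 = 120409 ≡ 234
5 = 4 + 1, so σ^5 ≡ 234·294 ≡ 187 (mod 437)
σ^5 mod 437 = 187 matches m.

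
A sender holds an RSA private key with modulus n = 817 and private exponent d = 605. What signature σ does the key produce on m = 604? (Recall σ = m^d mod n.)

782

m^2 ≡ 604^2 = 364816 ≡ 434
m^4 ≡ 434^2 = 188356 ≡ 446
m^8 ≡ 446^2 = 198916 ≡ 385
m^16 ≡ 385^2 = 148225 ≡ 348
m^32 ≡ 348^2 = 121104 ≡ 188
m^64 ≡ 188^2 = 35344 ≡ 213
m^128 ≡ 213^2 = 45369 ≡ 434
m^256 ≡ 434^2 = 188356 ≡ 446
m^512 ≡ 446^2 = 198916 ≡ 385
605 = 512 + 64 + 16 + 8 + 4 + 1, so m^605 ≡ 385·213·348·385·446·604 ≡ 782 (mod 817)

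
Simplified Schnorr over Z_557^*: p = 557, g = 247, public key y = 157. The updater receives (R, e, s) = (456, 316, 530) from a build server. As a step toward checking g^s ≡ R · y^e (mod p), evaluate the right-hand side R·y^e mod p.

488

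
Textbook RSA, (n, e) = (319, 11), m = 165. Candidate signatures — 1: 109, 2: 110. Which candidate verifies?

Candidate 1: Squares mod 319: 109^1≡109, 109^2≡78, 109^4≡23, 109^8≡210; 11 = 8 + 2 + 1, so 109^11 ≡ 210·78·109 ≡ 296 (mod 319)
Candidate 2: Squares mod 319: 110^1≡110, 110^2≡297, 110^4≡165, 110^8≡110; 11 = 8 + 2 + 1, so 110^11 ≡ 110·297·110 ≡ 165 (mod 319)
  → matches m = 165

2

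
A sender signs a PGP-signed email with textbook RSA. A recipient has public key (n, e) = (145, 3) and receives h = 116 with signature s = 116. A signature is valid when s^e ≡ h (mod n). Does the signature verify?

Squares mod 145: s^1≡116, s^2≡116
3 = 2 + 1, so s^3 ≡ 116·116 ≡ 116 (mod 145)
s^3 mod 145 = 116 matches h.

verifies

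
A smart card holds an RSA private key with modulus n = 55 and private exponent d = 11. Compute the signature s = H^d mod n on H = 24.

24

Squares mod 55: H^1≡24, H^2≡26, H^4≡16, H^8≡36
11 = 8 + 2 + 1, so H^11 ≡ 36·26·24 ≡ 24 (mod 55)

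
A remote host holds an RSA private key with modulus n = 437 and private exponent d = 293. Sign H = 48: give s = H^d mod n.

174

Squares mod 437: H^1≡48, H^2≡119, H^4≡177, H^8≡302, H^16≡308, H^32≡35, H^64≡351, H^128≡404, H^256≡215
293 = 256 + 32 + 4 + 1, so H^293 ≡ 215·35·177·48 ≡ 174 (mod 437)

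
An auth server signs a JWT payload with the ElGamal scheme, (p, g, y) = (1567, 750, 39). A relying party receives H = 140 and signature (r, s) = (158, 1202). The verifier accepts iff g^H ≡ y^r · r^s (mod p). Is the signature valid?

invalid

Left side g^H mod p:
750^2 = 562500 ≡ 1514
750^4 ≡ 1514^2 = 2292196 ≡ 1242
750^8 ≡ 1242^2 = 1542564 ≡ 636
750^16 ≡ 636^2 = 404496 ≡ 210
750^32 ≡ 210^2 = 44100 ≡ 224
750^64 ≡ 224^2 = 50176 ≡ 32
750^128 ≡ 32^2 = 1024
140 = 128 + 8 + 4, so 750^140 ≡ 1024·636·1242 ≡ 158 (mod 1567)
Right side y^r · r^s mod p:
39^2 = 1521
39^4 ≡ 1521^2 = 2313441 ≡ 549
39^8 ≡ 549^2 = 301401 ≡ 537
39^16 ≡ 537^2 = 288369 ≡ 41
39^32 ≡ 41^2 = 1681 ≡ 114
39^64 ≡ 114^2 = 12996 ≡ 460
39^128 ≡ 460^2 = 211600 ≡ 55
158 = 128 + 16 + 8 + 4 + 2, so 39^158 ≡ 55·41·537·549·1521 ≡ 545 (mod 1567)
158^2 = 24964 ≡ 1459
158^4 ≡ 1459^2 = 2128681 ≡ 695
158^8 ≡ 695^2 = 483025 ≡ 389
158^16 ≡ 389^2 = 151321 ≡ 889
158^32 ≡ 889^2 = 790321 ≡ 553
158^64 ≡ 553^2 = 305809 ≡ 244
158^128 ≡ 244^2 = 59536 ≡ 1557
158^256 ≡ 1557^2 = 2424249 ≡ 100
158^512 ≡ 100^2 = 10000 ≡ 598
158^1024 ≡ 598^2 = 357604 ≡ 328
1202 = 1024 + 128 + 32 + 16 + 2, so 158^1202 ≡ 328·1557·553·889·1459 ≡ 1051 (mod 1567)
545·1051 = 572795 ≡ 840 (mod 1567)
158 ≠ 840, so verification fails.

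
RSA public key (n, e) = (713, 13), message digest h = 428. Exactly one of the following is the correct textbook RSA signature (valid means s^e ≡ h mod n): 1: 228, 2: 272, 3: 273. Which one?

3

Candidate 1: 228^13 mod 713 = 548
Candidate 2: 272^13 mod 713 = 260
Candidate 3: 273^13 mod 713 = 428
  → matches h = 428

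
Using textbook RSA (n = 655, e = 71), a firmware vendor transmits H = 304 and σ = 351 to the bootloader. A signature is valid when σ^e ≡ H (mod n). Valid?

Squares mod 655: σ^1≡351, σ^2≡61, σ^4≡446, σ^8≡451, σ^16≡351, σ^32≡61, σ^64≡446
71 = 64 + 4 + 2 + 1, so σ^71 ≡ 446·446·61·351 ≡ 351 (mod 655)
351 ≠ 304, so verification fails.

no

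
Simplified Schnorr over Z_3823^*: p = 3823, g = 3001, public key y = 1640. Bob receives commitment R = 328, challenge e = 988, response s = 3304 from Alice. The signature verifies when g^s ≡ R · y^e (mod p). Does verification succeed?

passes

g^s mod p:
3001^2 = 9006001 ≡ 2836
3001^4 ≡ 2836^2 = 8042896 ≡ 3127
3001^8 ≡ 3127^2 = 9778129 ≡ 2718
3001^16 ≡ 2718^2 = 7387524 ≡ 1488
3001^32 ≡ 1488^2 = 2214144 ≡ 627
3001^64 ≡ 627^2 = 393129 ≡ 3183
3001^128 ≡ 3183^2 = 10131489 ≡ 539
3001^256 ≡ 539^2 = 290521 ≡ 3796
3001^512 ≡ 3796^2 = 14409616 ≡ 729
3001^1024 ≡ 729^2 = 531441 ≡ 44
3001^2048 ≡ 44^2 = 1936
3304 = 2048 + 1024 + 128 + 64 + 32 + 8, so 3001^3304 ≡ 1936·44·539·3183·627·2718 ≡ 389 (mod 3823)
R · y^e mod p:
1640^2 = 2689600 ≡ 2031
1640^4 ≡ 2031^2 = 4124961 ≡ 3767
1640^8 ≡ 3767^2 = 14190289 ≡ 3136
1640^16 ≡ 3136^2 = 9834496 ≡ 1740
1640^32 ≡ 1740^2 = 3027600 ≡ 3607
1640^64 ≡ 3607^2 = 13010449 ≡ 780
1640^128 ≡ 780^2 = 608400 ≡ 543
1640^256 ≡ 543^2 = 294849 ≡ 478
1640^512 ≡ 478^2 = 228484 ≡ 2927
988 = 512 + 256 + 128 + 64 + 16 + 8 + 4, so 1640^988 ≡ 2927·478·543·780·1740·3136·3767 ≡ 3323 (mod 3823)
328·3323 = 1089944 ≡ 389 (mod 3823)
389 ≡ 389 (mod 3823); signature holds.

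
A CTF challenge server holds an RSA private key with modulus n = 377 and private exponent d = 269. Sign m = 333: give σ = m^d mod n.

359

m^269 mod 377 = 359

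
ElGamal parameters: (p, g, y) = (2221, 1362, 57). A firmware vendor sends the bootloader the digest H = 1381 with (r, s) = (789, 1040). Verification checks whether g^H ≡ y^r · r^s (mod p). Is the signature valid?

valid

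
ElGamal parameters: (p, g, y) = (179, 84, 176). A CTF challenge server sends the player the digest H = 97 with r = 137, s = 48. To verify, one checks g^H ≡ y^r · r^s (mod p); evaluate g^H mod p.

84^97 mod 179 = 131

131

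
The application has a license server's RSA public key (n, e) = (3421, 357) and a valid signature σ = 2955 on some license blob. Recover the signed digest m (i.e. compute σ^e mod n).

2855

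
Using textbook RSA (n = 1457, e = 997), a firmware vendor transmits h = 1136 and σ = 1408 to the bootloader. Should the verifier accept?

Squares mod 1457: σ^1≡1408, σ^2≡944, σ^4≡909, σ^8≡162, σ^16≡18, σ^32≡324, σ^64≡72, σ^128≡813, σ^256≡948, σ^512≡1192
997 = 512 + 256 + 128 + 64 + 32 + 4 + 1, so σ^997 ≡ 1192·948·813·72·324·909·1408 ≡ 1107 (mod 1457)
1107 ≠ 1136, so verification fails.

reject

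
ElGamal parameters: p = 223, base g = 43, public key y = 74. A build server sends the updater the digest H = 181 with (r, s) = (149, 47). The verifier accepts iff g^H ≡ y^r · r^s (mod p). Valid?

Left side g^H mod p:
Squares mod 223: 43^1≡43, 43^2≡65, 43^4≡211, 43^8≡144, 43^16≡220, 43^32≡9, 43^64≡81, 43^128≡94
181 = 128 + 32 + 16 + 4 + 1, so 43^181 ≡ 94·9·220·211·43 ≡ 152 (mod 223)
Right side y^r · r^s mod p:
Squares mod 223: 74^1≡74, 74^2≡124, 74^4≡212, 74^8≡121, 74^16≡146, 74^32≡131, 74^64≡213, 74^128≡100
149 = 128 + 16 + 4 + 1, so 74^149 ≡ 100·146·212·74 ≡ 162 (mod 223)
Squares mod 223: 149^1≡149, 149^2≡124, 149^4≡212, 149^8≡121, 149^16≡146, 149^32≡131
47 = 32 + 8 + 4 + 2 + 1, so 149^47 ≡ 131·121·212·124·149 ≡ 67 (mod 223)
162·67 = 10854 ≡ 150 (mod 223)
152 ≠ 150, so verification fails.

no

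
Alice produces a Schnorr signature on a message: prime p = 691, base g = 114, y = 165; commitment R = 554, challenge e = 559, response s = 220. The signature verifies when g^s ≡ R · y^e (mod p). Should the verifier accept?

g^s mod p:
114^2 = 12996 ≡ 558
114^4 ≡ 558^2 = 311364 ≡ 414
114^8 ≡ 414^2 = 171396 ≡ 28
114^16 ≡ 28^2 = 784 ≡ 93
114^32 ≡ 93^2 = 8649 ≡ 357
114^64 ≡ 357^2 = 127449 ≡ 305
114^128 ≡ 305^2 = 93025 ≡ 431
220 = 128 + 64 + 16 + 8 + 4, so 114^220 ≡ 431·305·93·28·414 ≡ 638 (mod 691)
R · y^e mod p:
165^2 = 27225 ≡ 276
165^4 ≡ 276^2 = 76176 ≡ 166
165^8 ≡ 166^2 = 27556 ≡ 607
165^16 ≡ 607^2 = 368449 ≡ 146
165^32 ≡ 146^2 = 21316 ≡ 586
165^64 ≡ 586^2 = 343396 ≡ 660
165^128 ≡ 660^2 = 435600 ≡ 270
165^256 ≡ 270^2 = 72900 ≡ 345
165^512 ≡ 345^2 = 119025 ≡ 173
559 = 512 + 32 + 8 + 4 + 2 + 1, so 165^559 ≡ 173·586·607·166·276·165 ≡ 71 (mod 691)
554·71 = 39334 ≡ 638 (mod 691)
638 ≡ 638 (mod 691); signature holds.

accept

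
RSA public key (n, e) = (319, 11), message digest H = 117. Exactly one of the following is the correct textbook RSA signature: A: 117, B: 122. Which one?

Candidate A: 117^2 = 13689 ≡ 291; 117^4 ≡ 291^2 = 84681 ≡ 146; 117^8 ≡ 146^2 = 21316 ≡ 262; 11 = 8 + 2 + 1, so 117^11 ≡ 262·291·117 ≡ 117 (mod 319)
  → matches H = 117
Candidate B: 122^2 = 14884 ≡ 210; 122^4 ≡ 210^2 = 44100 ≡ 78; 122^8 ≡ 78^2 = 6084 ≡ 23; 11 = 8 + 2 + 1, so 122^11 ≡ 23·210·122 ≡ 67 (mod 319)

A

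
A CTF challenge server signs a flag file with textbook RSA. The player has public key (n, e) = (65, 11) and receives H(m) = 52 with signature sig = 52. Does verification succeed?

sig^2 ≡ 52^2 = 2704 ≡ 39
sig^4 ≡ 39^2 = 1521 ≡ 26
sig^8 ≡ 26^2 = 676 ≡ 26
11 = 8 + 2 + 1, so sig^11 ≡ 26·39·52 ≡ 13 (mod 65)
sig^11 mod 65 = 13, but H(m) = 52.

fails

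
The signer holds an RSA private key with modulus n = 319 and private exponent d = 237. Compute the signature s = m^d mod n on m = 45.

78

m^237 mod 319 = 78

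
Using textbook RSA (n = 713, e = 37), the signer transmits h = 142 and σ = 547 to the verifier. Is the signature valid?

valid

σ^37 mod 713 = 142
σ^37 mod 713 = 142 matches h.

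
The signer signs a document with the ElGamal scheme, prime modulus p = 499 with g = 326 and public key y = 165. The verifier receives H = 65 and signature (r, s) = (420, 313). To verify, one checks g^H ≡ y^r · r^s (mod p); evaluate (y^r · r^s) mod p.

287

Squares mod 499: 165^1≡165, 165^2≡279, 165^4≡496, 165^8≡9, 165^16≡81, 165^32≡74, 165^64≡486, 165^128≡169, 165^256≡118
420 = 256 + 128 + 32 + 4, so 165^420 ≡ 118·169·74·496 ≡ 4 (mod 499)
Squares mod 499: 420^1≡420, 420^2≡253, 420^4≡137, 420^8≡306, 420^16≡323, 420^32≡38, 420^64≡446, 420^128≡314, 420^256≡293
313 = 256 + 32 + 16 + 8 + 1, so 420^313 ≡ 293·38·323·306·420 ≡ 446 (mod 499)
y^r · r^s ≡ 4·446 = 1784 ≡ 287 (mod 499)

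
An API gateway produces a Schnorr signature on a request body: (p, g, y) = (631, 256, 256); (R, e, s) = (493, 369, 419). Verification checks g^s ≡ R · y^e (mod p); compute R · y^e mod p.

256^2 = 65536 ≡ 543
256^4 ≡ 543^2 = 294849 ≡ 172
256^8 ≡ 172^2 = 29584 ≡ 558
256^16 ≡ 558^2 = 311364 ≡ 281
256^32 ≡ 281^2 = 78961 ≡ 86
256^64 ≡ 86^2 = 7396 ≡ 455
256^128 ≡ 455^2 = 207025 ≡ 57
256^256 ≡ 57^2 = 3249 ≡ 94
369 = 256 + 64 + 32 + 16 + 1, so 256^369 ≡ 94·455·86·281·256 ≡ 242 (mod 631)
R · y^e ≡ 493·242 = 119306 ≡ 47 (mod 631)

47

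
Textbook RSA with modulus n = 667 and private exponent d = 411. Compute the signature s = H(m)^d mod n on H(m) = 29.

261

(H(m))^2 ≡ 29^2 = 841 ≡ 174
(H(m))^4 ≡ 174^2 = 30276 ≡ 261
(H(m))^8 ≡ 261^2 = 68121 ≡ 87
(H(m))^16 ≡ 87^2 = 7569 ≡ 232
(H(m))^32 ≡ 232^2 = 53824 ≡ 464
(H(m))^64 ≡ 464^2 = 215296 ≡ 522
(H(m))^128 ≡ 522^2 = 272484 ≡ 348
(H(m))^256 ≡ 348^2 = 121104 ≡ 377
411 = 256 + 128 + 16 + 8 + 2 + 1, so (H(m))^411 ≡ 377·348·232·87·174·29 ≡ 261 (mod 667)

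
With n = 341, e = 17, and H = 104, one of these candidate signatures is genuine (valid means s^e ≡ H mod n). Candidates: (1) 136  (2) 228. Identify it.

1

Candidate 1: Squares mod 341: 136^1≡136, 136^2≡82, 136^4≡245, 136^8≡9, 136^16≡81; 17 = 16 + 1, so 136^17 ≡ 81·136 ≡ 104 (mod 341)
  → matches H = 104
Candidate 2: Squares mod 341: 228^1≡228, 228^2≡152, 228^4≡257, 228^8≡236, 228^16≡113; 17 = 16 + 1, so 228^17 ≡ 113·228 ≡ 189 (mod 341)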